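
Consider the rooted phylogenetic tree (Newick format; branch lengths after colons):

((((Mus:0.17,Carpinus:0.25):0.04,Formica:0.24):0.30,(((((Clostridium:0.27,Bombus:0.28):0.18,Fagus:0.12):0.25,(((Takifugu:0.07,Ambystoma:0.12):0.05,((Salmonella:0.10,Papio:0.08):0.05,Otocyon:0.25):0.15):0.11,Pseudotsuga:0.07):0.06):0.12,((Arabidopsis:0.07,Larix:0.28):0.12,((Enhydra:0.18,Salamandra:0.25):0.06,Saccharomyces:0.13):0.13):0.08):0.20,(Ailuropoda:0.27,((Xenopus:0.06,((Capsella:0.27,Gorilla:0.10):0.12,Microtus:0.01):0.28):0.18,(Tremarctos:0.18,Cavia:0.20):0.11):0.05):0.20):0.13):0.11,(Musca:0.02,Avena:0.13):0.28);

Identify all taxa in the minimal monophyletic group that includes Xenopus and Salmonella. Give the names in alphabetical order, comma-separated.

Ailuropoda, Ambystoma, Arabidopsis, Bombus, Capsella, Cavia, Clostridium, Enhydra, Fagus, Gorilla, Larix, Microtus, Otocyon, Papio, Pseudotsuga, Saccharomyces, Salamandra, Salmonella, Takifugu, Tremarctos, Xenopus

Tracing Xenopus: it sits inside (Xenopus,((Capsella,Gorilla),Microtus)).
Tracing Salmonella: it sits inside (Salmonella,Papio).
The smallest clade enclosing both is (((((Clostridium,Bombus),Fagus),(((Takifugu,Ambystoma),((Salmonella,Papio),Otocyon)),Pseudotsuga)),((Arabidopsis,Larix),((Enhydra,Salamandra),Saccharomyces))),(Ailuropoda,((Xenopus,((Capsella,Gorilla),Microtus)),(Tremarctos,Cavia)))); the answer is its 21 terminal taxa in alphabetical order.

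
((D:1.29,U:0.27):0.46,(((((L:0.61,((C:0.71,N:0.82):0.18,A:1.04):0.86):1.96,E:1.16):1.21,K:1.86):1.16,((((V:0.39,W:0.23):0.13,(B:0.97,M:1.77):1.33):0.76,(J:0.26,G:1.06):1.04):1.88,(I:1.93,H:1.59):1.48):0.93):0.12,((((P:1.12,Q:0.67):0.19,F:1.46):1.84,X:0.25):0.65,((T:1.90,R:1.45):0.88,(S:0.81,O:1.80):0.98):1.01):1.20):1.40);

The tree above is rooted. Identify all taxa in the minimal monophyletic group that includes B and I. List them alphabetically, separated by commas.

Tracing B: it sits inside (B,M).
Tracing I: it sits inside (I,H).
The smallest clade enclosing both is ((((V,W),(B,M)),(J,G)),(I,H)); the answer is its 8 terminal taxa in alphabetical order.

B, G, H, I, J, M, V, W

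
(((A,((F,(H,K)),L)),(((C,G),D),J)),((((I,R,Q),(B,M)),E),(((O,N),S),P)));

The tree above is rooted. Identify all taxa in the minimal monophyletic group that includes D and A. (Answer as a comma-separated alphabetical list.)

A, C, D, F, G, H, J, K, L

Tracing D: it sits inside ((C,G),D).
Tracing A: it sits inside (A,((F,(H,K)),L)).
The smallest clade enclosing both is ((A,((F,(H,K)),L)),(((C,G),D),J)); the answer is its 9 terminal taxa in alphabetical order.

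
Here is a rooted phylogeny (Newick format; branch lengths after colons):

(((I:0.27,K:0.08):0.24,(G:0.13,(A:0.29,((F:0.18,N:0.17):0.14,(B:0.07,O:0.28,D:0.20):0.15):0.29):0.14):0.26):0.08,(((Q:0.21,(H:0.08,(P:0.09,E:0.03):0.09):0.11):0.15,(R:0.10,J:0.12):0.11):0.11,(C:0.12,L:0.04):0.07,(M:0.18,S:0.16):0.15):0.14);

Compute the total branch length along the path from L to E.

0.60

The path runs L → … → MRCA → … → E; the MRCA is the node subtending (((Q,(H,(P,E))),(R,J)),(C,L),(M,S)).
Branch lengths along that path: 0.04 + 0.07 + 0.11 + 0.15 + 0.11 + 0.09 + 0.03 = 0.60.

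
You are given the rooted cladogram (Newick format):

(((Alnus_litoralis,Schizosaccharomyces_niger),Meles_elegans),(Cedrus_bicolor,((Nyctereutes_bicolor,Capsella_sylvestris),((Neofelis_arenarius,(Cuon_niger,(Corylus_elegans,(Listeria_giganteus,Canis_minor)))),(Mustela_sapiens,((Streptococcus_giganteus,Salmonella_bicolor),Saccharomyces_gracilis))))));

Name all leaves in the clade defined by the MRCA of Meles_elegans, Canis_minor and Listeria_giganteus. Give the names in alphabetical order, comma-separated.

Alnus_litoralis, Canis_minor, Capsella_sylvestris, Cedrus_bicolor, Corylus_elegans, Cuon_niger, Listeria_giganteus, Meles_elegans, Mustela_sapiens, Neofelis_arenarius, Nyctereutes_bicolor, Saccharomyces_gracilis, Salmonella_bicolor, Schizosaccharomyces_niger, Streptococcus_giganteus

Tracing Meles_elegans: it sits inside ((Alnus_litoralis,Schizosaccharomyces_niger),Meles_elegans).
Tracing Canis_minor: it sits inside (Listeria_giganteus,Canis_minor).
Tracing Listeria_giganteus: it sits inside (Listeria_giganteus,Canis_minor).
The smallest clade enclosing all 3 is the whole tree (their MRCA is the root), so the answer is all 15 tips in alphabetical order.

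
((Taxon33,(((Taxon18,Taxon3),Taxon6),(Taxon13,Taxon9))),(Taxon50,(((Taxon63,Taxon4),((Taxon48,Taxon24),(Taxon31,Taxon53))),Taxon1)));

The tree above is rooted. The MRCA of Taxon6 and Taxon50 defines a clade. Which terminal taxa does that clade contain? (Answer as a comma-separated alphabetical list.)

Taxon1, Taxon13, Taxon18, Taxon24, Taxon3, Taxon31, Taxon33, Taxon4, Taxon48, Taxon50, Taxon53, Taxon6, Taxon63, Taxon9

Tracing Taxon6: it sits inside ((Taxon18,Taxon3),Taxon6).
Tracing Taxon50: it sits inside (Taxon50,(((Taxon63,Taxon4),((Taxon48,Taxon24),(Taxon31,Taxon53))),Taxon1)).
The smallest clade enclosing both is the whole tree (their MRCA is the root), so the answer is all 14 tips in alphabetical order.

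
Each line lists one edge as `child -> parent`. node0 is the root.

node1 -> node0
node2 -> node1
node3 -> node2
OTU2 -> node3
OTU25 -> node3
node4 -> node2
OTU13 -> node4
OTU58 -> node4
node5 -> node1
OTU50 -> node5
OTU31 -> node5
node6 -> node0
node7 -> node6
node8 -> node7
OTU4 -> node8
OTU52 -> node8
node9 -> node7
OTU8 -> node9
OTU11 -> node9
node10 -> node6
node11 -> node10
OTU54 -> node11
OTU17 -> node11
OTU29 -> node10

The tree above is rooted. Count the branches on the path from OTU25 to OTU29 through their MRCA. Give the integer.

7

The MRCA of OTU25 and OTU29 is the root of the tree.
From OTU25 up to that node: 4 branches. From OTU29 up to the same node: 3 branches. Total: 4 + 3 = 7.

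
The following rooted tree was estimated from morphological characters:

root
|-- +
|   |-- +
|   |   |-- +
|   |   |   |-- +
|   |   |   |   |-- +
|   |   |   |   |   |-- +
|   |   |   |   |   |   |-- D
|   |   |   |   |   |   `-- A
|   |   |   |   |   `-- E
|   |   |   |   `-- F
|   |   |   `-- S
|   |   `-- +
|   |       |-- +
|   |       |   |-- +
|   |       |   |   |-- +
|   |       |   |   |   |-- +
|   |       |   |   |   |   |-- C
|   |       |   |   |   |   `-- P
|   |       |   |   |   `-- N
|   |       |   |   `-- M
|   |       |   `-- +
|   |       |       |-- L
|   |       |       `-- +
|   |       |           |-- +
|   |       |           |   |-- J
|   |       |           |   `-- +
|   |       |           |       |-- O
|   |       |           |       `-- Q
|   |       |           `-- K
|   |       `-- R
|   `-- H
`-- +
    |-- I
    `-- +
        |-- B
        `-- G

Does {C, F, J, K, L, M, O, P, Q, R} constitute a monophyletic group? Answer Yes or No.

No

The MRCA of the listed taxa subtends (((((D,A),E),F),S),(((((C,P),N),M),(L,((J,(O,Q)),K))),R)).
That clade also contains A, D, E, N, S, which are not in the proposed group, so the group is not monophyletic.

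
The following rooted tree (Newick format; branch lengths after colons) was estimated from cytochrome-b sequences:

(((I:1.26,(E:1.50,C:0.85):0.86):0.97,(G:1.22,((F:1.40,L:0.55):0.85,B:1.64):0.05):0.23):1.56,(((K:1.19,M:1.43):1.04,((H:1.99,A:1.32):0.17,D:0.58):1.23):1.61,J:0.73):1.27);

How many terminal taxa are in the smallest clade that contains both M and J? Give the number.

The MRCA of M and J is the node subtending (((K,M),((H,A),D)),J).
That clade contains 6 terminal taxa: A, D, H, J, K, M.

6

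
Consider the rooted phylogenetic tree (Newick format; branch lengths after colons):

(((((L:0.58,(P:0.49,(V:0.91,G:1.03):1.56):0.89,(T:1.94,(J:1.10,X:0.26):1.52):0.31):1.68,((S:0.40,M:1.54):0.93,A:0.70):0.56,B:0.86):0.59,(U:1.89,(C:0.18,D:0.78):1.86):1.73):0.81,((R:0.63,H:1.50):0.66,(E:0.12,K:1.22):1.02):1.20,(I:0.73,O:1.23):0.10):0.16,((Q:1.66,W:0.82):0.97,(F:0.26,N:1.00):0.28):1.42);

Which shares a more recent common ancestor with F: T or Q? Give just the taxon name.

Q

The MRCA of F and Q subtends ((Q,W),(F,N)) (4 taxa).
The MRCA of F and T is the root, subtending the entire tree (24 taxa).
The first is nested inside the second, so F shares a more recent common ancestor with Q.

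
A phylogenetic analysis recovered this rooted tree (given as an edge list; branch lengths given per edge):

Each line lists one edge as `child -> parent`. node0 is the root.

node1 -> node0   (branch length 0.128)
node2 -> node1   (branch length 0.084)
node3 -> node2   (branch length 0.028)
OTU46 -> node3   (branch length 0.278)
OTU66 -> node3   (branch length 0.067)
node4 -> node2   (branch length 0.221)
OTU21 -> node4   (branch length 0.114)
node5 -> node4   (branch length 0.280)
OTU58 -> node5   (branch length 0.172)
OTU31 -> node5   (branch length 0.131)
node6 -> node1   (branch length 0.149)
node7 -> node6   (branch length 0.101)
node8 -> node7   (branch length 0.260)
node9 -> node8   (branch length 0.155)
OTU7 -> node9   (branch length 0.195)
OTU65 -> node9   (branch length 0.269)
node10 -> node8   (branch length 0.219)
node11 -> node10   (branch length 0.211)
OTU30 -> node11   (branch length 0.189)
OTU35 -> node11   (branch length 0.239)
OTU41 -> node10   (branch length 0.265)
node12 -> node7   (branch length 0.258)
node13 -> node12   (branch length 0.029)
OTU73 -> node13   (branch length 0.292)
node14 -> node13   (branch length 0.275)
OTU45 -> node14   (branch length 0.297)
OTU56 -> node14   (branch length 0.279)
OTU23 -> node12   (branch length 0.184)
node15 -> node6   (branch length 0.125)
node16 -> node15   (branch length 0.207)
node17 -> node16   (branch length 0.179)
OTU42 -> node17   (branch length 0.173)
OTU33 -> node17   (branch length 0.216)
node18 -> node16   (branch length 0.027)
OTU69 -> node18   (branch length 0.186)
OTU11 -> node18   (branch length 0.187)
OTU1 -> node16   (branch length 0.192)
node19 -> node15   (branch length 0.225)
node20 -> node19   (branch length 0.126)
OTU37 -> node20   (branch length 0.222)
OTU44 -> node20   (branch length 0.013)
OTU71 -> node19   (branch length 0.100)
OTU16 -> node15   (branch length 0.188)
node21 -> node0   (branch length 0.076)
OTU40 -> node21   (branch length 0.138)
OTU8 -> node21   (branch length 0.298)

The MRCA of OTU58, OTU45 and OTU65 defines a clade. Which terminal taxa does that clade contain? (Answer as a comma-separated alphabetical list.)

Tracing OTU58: it sits inside (OTU58,OTU31).
Tracing OTU45: it sits inside (OTU45,OTU56).
Tracing OTU65: it sits inside (OTU7,OTU65).
The smallest clade enclosing all 3 is (((OTU46,OTU66),(OTU21,(OTU58,OTU31))),((((OTU7,OTU65),((OTU30,OTU35),OTU41)),((OTU73,(OTU45,OTU56)),OTU23)),(((OTU42,OTU33),(OTU69,OTU11),OTU1),((OTU37,OTU44),OTU71),OTU16))); the answer is its 23 terminal taxa in alphabetical order.

OTU1, OTU11, OTU16, OTU21, OTU23, OTU30, OTU31, OTU33, OTU35, OTU37, OTU41, OTU42, OTU44, OTU45, OTU46, OTU56, OTU58, OTU65, OTU66, OTU69, OTU7, OTU71, OTU73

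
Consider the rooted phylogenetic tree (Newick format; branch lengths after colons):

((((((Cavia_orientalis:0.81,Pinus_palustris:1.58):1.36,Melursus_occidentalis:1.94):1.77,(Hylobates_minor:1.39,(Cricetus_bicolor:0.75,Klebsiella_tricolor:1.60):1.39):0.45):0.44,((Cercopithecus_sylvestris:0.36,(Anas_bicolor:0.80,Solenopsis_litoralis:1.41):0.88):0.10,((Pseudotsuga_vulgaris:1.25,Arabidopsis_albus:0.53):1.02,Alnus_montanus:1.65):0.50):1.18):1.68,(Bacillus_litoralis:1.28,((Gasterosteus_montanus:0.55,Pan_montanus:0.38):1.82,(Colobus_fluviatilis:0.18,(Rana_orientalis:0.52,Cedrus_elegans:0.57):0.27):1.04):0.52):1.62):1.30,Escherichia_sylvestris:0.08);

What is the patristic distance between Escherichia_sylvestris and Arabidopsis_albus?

6.29

The path runs Escherichia_sylvestris → … → MRCA → … → Arabidopsis_albus; the MRCA is the root of the tree.
Branch lengths along that path: 0.08 + 1.30 + 1.68 + 1.18 + 0.50 + 1.02 + 0.53 = 6.29.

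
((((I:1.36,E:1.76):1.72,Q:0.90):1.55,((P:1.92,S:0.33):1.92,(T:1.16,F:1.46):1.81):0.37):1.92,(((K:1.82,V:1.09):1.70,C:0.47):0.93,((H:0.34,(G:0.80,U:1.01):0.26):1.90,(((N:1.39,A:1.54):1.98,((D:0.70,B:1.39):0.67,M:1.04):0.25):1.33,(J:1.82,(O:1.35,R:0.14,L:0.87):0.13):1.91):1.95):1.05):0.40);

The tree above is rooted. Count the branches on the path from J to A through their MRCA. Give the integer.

5

The MRCA of J and A is the node subtending (((N,A),((D,B),M)),(J,(O,R,L))).
From J up to that node: 2 branches. From A up to the same node: 3 branches. Total: 2 + 3 = 5.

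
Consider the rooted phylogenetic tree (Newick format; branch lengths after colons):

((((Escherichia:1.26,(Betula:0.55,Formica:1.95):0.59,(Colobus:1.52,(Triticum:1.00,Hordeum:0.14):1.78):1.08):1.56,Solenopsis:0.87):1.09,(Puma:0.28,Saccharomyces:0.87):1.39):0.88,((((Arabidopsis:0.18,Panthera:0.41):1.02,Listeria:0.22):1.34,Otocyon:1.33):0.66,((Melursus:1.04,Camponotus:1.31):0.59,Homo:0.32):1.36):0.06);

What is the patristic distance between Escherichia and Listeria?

The path runs Escherichia → … → MRCA → … → Listeria; the MRCA is the root of the tree.
Branch lengths along that path: 1.26 + 1.56 + 1.09 + 0.88 + 0.06 + 0.66 + 1.34 + 0.22 = 7.07.

7.07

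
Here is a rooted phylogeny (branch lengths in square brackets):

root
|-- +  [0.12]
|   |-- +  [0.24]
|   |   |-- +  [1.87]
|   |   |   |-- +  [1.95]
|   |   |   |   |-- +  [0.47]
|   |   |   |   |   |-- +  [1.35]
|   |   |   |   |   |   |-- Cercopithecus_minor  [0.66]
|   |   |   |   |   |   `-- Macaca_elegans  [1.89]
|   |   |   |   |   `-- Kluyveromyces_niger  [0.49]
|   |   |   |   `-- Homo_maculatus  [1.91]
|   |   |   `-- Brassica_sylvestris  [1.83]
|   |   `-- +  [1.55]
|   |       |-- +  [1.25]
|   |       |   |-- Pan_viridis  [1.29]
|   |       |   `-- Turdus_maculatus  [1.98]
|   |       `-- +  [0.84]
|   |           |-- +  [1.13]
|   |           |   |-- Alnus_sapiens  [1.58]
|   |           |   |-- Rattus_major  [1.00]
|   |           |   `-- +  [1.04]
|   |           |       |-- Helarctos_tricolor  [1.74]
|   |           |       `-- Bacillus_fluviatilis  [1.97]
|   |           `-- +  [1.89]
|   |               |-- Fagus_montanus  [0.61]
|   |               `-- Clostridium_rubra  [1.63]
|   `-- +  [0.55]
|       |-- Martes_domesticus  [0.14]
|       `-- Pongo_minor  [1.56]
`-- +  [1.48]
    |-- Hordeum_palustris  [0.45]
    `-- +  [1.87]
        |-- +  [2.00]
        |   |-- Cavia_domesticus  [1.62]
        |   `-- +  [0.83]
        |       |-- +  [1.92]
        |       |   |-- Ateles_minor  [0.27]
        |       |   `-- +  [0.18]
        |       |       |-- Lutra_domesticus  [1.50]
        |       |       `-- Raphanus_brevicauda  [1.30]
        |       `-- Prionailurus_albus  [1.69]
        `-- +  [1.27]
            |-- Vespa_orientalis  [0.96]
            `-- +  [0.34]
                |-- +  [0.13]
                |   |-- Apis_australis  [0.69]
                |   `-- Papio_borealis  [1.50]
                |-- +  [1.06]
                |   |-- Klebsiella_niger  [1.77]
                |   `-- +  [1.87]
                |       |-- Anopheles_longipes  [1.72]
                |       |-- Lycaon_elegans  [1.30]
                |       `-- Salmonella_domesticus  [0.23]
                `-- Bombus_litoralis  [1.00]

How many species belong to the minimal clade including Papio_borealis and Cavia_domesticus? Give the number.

13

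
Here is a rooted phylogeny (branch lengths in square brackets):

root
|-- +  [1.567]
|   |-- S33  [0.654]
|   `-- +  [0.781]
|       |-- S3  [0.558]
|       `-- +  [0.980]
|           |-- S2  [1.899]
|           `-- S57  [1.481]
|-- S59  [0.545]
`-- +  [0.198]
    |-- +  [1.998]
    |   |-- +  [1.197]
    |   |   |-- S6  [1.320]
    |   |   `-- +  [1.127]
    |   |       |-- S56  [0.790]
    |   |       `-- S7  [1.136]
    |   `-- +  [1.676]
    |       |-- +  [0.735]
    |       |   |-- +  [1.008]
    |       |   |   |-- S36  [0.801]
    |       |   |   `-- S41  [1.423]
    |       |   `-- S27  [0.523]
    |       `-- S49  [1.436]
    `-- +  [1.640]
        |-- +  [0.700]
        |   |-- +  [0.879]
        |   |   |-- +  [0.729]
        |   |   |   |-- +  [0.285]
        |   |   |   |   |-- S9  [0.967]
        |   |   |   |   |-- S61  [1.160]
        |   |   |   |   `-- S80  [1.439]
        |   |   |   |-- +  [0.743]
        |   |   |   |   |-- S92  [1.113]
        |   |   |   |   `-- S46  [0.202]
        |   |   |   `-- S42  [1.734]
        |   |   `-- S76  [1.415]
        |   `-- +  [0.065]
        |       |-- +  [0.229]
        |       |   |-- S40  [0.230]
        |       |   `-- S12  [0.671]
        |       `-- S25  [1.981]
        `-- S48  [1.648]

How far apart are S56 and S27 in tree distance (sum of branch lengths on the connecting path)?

6.048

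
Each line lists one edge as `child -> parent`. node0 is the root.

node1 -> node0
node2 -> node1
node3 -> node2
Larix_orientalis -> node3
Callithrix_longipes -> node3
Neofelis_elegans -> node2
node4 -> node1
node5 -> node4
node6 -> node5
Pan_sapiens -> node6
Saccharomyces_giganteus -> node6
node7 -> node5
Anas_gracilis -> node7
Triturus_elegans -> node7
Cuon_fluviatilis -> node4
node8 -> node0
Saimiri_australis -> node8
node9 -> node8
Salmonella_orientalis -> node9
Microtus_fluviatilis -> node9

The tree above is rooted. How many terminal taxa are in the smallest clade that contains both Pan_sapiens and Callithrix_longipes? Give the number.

8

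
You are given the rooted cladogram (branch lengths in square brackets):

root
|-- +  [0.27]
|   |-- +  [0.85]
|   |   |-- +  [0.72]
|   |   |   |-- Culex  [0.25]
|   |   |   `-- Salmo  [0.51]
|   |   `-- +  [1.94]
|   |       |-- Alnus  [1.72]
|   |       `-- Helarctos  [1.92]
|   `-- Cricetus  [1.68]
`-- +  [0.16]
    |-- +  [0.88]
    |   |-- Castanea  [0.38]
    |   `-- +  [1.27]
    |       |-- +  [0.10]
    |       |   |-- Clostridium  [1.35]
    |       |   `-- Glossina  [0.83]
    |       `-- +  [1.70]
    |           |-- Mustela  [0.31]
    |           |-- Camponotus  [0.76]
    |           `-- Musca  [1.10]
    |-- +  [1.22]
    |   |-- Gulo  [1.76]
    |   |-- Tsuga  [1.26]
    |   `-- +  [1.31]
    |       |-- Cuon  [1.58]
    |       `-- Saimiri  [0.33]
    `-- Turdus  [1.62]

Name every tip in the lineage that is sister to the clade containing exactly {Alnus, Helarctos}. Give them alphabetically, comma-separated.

The clade containing exactly {Alnus, Helarctos} attaches to the tree at the node subtending ((Culex,Salmo),(Alnus,Helarctos)).
The other lineage descending from that same node — the sister group — is (Culex,Salmo); its 2 tips in alphabetical order are the answer.

Culex, Salmo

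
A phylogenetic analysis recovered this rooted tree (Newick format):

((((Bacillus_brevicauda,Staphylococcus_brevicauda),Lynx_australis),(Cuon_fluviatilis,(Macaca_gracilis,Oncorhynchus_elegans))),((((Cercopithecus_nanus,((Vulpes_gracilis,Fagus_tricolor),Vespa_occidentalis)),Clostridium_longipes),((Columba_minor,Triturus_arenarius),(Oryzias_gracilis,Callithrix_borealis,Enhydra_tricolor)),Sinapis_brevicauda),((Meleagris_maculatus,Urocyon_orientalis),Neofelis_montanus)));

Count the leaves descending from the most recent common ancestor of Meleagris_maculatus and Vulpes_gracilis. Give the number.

The MRCA of Meleagris_maculatus and Vulpes_gracilis is the node subtending ((((Cercopithecus_nanus,((Vulpes_gracilis,Fagus_tricolor),Vespa_occidentalis)),Clostridium_longipes),((Columba_minor,Triturus_arenarius),(Oryzias_gracilis,Callithrix_borealis,Enhydra_tricolor)),Sinapis_brevicauda),((Meleagris_maculatus,Urocyon_orientalis),Neofelis_montanus)).
That clade contains 14 terminal taxa: Callithrix_borealis, Cercopithecus_nanus, Clostridium_longipes, Columba_minor, Enhydra_tricolor, Fagus_tricolor, Meleagris_maculatus, Neofelis_montanus, Oryzias_gracilis, Sinapis_brevicauda, Triturus_arenarius, Urocyon_orientalis, Vespa_occidentalis, Vulpes_gracilis.

14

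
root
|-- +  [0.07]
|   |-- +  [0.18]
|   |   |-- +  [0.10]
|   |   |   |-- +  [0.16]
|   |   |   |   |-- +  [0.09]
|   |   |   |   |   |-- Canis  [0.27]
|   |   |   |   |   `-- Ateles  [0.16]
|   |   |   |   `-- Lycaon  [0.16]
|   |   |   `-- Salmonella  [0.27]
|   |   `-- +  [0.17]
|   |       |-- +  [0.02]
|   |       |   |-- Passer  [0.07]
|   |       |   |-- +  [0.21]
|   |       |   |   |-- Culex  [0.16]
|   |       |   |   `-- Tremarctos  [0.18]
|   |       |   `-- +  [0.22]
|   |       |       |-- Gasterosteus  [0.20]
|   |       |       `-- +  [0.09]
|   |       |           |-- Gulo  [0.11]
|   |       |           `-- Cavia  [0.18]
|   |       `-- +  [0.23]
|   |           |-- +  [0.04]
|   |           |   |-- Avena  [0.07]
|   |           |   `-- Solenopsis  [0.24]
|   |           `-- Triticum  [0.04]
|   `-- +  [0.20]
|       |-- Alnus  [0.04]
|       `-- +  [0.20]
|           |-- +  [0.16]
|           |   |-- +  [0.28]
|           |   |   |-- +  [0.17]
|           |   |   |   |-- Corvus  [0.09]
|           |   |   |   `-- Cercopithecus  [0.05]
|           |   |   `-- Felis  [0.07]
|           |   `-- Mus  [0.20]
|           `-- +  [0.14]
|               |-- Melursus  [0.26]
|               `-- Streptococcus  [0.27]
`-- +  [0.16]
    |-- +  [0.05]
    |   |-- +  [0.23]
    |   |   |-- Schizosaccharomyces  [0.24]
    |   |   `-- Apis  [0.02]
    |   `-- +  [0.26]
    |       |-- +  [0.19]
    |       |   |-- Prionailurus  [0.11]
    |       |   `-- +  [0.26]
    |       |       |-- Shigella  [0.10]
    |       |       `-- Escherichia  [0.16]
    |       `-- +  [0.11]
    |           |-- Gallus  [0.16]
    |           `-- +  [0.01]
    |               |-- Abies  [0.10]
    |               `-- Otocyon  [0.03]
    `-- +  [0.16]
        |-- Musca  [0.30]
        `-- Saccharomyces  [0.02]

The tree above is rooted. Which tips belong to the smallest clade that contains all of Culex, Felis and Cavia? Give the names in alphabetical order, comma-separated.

Alnus, Ateles, Avena, Canis, Cavia, Cercopithecus, Corvus, Culex, Felis, Gasterosteus, Gulo, Lycaon, Melursus, Mus, Passer, Salmonella, Solenopsis, Streptococcus, Tremarctos, Triticum

Tracing Culex: it sits inside (Culex,Tremarctos).
Tracing Felis: it sits inside ((Corvus,Cercopithecus),Felis).
Tracing Cavia: it sits inside (Gulo,Cavia).
The smallest clade enclosing all 3 is (((((Canis,Ateles),Lycaon),Salmonella),((Passer,(Culex,Tremarctos),(Gasterosteus,(Gulo,Cavia))),((Avena,Solenopsis),Triticum))),(Alnus,((((Corvus,Cercopithecus),Felis),Mus),(Melursus,Streptococcus)))); the answer is its 20 terminal taxa in alphabetical order.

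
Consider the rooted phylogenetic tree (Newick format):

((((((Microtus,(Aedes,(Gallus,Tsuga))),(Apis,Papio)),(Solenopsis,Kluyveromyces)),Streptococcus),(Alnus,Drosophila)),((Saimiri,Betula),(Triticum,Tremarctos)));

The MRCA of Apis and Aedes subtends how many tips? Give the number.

The MRCA of Apis and Aedes is the node subtending ((Microtus,(Aedes,(Gallus,Tsuga))),(Apis,Papio)).
That clade contains 6 terminal taxa: Aedes, Apis, Gallus, Microtus, Papio, Tsuga.

6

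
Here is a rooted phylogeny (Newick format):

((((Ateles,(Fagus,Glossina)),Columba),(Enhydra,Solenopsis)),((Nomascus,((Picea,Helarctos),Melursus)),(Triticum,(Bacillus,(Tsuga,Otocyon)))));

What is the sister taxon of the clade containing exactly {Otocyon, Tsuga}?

The clade containing exactly {Otocyon, Tsuga} attaches to the tree at the node subtending (Bacillus,(Tsuga,Otocyon)).
The other lineage descending from that same node — the sister group — is the single tip Bacillus.

Bacillus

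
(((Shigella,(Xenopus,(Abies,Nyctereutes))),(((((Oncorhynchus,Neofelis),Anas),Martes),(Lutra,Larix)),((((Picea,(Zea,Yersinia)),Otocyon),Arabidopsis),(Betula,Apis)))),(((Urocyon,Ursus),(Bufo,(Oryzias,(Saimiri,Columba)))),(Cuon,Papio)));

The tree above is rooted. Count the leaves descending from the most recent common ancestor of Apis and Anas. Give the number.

The MRCA of Apis and Anas is the node subtending (((((Oncorhynchus,Neofelis),Anas),Martes),(Lutra,Larix)),((((Picea,(Zea,Yersinia)),Otocyon),Arabidopsis),(Betula,Apis))).
That clade contains 13 terminal taxa: Anas, Apis, Arabidopsis, Betula, Larix, Lutra, Martes, Neofelis, Oncorhynchus, Otocyon, Picea, Yersinia, Zea.

13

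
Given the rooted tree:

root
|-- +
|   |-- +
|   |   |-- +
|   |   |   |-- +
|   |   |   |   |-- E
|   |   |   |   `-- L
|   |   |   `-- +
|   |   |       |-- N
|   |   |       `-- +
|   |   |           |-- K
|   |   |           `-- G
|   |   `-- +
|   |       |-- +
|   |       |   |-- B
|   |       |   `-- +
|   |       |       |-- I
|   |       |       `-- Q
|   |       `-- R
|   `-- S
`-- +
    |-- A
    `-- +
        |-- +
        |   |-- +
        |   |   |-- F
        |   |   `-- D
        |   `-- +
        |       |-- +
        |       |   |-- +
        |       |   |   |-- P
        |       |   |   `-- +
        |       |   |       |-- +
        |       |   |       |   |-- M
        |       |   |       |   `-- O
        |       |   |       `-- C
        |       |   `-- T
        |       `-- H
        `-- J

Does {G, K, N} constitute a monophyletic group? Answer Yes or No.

Yes

The most recent common ancestor of these taxa subtends (N,(K,G)).
That clade has exactly 3 tips — every listed taxon and nothing else — so the group is monophyletic.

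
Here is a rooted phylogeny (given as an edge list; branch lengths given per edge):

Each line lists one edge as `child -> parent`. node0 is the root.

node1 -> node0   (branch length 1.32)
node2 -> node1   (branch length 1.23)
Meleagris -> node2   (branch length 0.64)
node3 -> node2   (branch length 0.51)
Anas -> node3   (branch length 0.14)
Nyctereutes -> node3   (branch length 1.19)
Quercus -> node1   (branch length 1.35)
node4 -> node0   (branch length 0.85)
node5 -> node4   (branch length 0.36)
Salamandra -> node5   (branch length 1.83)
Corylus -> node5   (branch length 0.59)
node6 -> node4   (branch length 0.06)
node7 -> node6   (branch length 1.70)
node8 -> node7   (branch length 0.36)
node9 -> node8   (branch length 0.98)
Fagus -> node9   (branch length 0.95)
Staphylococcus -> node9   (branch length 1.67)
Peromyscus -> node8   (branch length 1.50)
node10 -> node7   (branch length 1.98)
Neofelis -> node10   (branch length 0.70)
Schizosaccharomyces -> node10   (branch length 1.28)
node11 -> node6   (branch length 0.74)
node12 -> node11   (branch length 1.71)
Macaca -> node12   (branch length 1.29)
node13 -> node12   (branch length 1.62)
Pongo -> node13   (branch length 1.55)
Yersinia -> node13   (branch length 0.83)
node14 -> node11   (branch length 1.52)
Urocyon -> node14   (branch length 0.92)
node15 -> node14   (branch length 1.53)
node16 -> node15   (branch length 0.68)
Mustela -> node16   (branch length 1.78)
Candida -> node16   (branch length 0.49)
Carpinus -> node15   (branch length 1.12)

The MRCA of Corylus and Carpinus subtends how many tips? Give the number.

14

The MRCA of Corylus and Carpinus is the node subtending ((Salamandra,Corylus),((((Fagus,Staphylococcus),Peromyscus),(Neofelis,Schizosaccharomyces)),((Macaca,(Pongo,Yersinia)),(Urocyon,((Mustela,Candida),Carpinus))))).
That clade contains 14 terminal taxa: Candida, Carpinus, Corylus, Fagus, Macaca, Mustela, Neofelis, Peromyscus, Pongo, Salamandra, Schizosaccharomyces, Staphylococcus, Urocyon, Yersinia.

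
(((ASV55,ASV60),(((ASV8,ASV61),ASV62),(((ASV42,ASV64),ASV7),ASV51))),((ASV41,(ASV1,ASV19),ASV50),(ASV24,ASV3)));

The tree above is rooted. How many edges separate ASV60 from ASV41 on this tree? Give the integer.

6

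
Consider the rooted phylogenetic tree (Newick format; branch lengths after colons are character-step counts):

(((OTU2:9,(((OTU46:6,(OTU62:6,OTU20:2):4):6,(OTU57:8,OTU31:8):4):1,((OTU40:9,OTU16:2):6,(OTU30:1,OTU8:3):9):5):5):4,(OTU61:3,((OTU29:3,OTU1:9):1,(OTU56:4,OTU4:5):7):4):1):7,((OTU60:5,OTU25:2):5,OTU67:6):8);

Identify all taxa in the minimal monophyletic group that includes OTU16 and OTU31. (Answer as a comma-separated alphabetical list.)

Tracing OTU16: it sits inside (OTU40,OTU16).
Tracing OTU31: it sits inside (OTU57,OTU31).
The smallest clade enclosing both is (((OTU46,(OTU62,OTU20)),(OTU57,OTU31)),((OTU40,OTU16),(OTU30,OTU8))); the answer is its 9 terminal taxa in alphabetical order.

OTU16, OTU20, OTU30, OTU31, OTU40, OTU46, OTU57, OTU62, OTU8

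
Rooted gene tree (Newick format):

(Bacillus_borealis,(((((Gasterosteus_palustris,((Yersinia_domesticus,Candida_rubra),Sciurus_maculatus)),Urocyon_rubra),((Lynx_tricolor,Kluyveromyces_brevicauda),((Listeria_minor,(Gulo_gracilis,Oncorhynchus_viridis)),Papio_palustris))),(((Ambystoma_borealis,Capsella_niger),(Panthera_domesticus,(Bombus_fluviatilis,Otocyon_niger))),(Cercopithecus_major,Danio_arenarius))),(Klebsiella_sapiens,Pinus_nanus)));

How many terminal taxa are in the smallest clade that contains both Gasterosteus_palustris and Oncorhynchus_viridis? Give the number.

The MRCA of Gasterosteus_palustris and Oncorhynchus_viridis is the node subtending (((Gasterosteus_palustris,((Yersinia_domesticus,Candida_rubra),Sciurus_maculatus)),Urocyon_rubra),((Lynx_tricolor,Kluyveromyces_brevicauda),((Listeria_minor,(Gulo_gracilis,Oncorhynchus_viridis)),Papio_palustris))).
That clade contains 11 terminal taxa: Candida_rubra, Gasterosteus_palustris, Gulo_gracilis, Kluyveromyces_brevicauda, Listeria_minor, Lynx_tricolor, Oncorhynchus_viridis, Papio_palustris, Sciurus_maculatus, Urocyon_rubra, Yersinia_domesticus.

11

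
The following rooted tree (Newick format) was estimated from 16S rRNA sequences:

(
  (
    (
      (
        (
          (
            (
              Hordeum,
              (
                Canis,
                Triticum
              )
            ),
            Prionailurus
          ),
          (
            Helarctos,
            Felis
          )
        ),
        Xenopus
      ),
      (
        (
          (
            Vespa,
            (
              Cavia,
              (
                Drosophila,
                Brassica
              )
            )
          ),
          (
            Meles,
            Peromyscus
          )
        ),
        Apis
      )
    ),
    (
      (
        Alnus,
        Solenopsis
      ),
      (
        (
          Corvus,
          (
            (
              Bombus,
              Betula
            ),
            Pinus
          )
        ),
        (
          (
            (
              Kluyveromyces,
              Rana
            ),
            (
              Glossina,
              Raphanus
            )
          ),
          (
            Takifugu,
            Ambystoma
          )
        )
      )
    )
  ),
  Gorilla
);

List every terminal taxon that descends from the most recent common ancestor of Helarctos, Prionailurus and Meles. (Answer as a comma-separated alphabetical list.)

Apis, Brassica, Canis, Cavia, Drosophila, Felis, Helarctos, Hordeum, Meles, Peromyscus, Prionailurus, Triticum, Vespa, Xenopus

Tracing Helarctos: it sits inside (Helarctos,Felis).
Tracing Prionailurus: it sits inside ((Hordeum,(Canis,Triticum)),Prionailurus).
Tracing Meles: it sits inside (Meles,Peromyscus).
The smallest clade enclosing all 3 is (((((Hordeum,(Canis,Triticum)),Prionailurus),(Helarctos,Felis)),Xenopus),(((Vespa,(Cavia,(Drosophila,Brassica))),(Meles,Peromyscus)),Apis)); the answer is its 14 terminal taxa in alphabetical order.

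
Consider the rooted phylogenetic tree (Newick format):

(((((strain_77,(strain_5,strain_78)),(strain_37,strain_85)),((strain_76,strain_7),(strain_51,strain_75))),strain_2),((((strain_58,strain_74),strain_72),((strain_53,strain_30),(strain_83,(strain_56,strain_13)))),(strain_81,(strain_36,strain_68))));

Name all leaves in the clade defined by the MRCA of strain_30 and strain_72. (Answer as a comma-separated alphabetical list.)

strain_13, strain_30, strain_53, strain_56, strain_58, strain_72, strain_74, strain_83

Tracing strain_30: it sits inside (strain_53,strain_30).
Tracing strain_72: it sits inside ((strain_58,strain_74),strain_72).
The smallest clade enclosing both is (((strain_58,strain_74),strain_72),((strain_53,strain_30),(strain_83,(strain_56,strain_13)))); the answer is its 8 terminal taxa in alphabetical order.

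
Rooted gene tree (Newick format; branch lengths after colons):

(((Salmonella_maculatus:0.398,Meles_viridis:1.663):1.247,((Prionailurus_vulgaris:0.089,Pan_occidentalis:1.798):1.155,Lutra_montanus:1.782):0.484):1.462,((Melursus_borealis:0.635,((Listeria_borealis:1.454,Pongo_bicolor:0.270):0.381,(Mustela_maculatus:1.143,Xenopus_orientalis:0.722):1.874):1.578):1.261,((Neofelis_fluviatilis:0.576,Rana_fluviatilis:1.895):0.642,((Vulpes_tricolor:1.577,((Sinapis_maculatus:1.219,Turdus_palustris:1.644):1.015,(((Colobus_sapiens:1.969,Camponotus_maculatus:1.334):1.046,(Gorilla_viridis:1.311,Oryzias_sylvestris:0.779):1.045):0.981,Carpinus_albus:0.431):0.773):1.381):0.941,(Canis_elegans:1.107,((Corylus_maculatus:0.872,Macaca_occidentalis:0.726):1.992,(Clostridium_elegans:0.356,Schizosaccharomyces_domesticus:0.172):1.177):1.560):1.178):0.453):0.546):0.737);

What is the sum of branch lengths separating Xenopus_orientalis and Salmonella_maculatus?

9.279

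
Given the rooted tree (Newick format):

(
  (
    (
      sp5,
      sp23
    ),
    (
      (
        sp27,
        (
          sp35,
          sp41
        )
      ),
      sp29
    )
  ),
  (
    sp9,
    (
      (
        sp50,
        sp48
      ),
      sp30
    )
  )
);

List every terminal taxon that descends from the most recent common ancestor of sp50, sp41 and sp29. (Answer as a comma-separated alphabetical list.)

Tracing sp50: it sits inside (sp50,sp48).
Tracing sp41: it sits inside (sp35,sp41).
Tracing sp29: it sits inside ((sp27,(sp35,sp41)),sp29).
The smallest clade enclosing all 3 is the whole tree (their MRCA is the root), so the answer is all 10 tips in alphabetical order.

sp23, sp27, sp29, sp30, sp35, sp41, sp48, sp5, sp50, sp9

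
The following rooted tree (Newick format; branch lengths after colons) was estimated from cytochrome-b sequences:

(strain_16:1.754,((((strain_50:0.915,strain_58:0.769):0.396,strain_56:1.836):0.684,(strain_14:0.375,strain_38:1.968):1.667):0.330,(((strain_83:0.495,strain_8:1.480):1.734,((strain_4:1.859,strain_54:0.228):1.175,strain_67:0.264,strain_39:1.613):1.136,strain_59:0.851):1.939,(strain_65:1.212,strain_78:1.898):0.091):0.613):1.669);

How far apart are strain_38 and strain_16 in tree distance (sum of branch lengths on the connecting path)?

7.388

The path runs strain_38 → … → MRCA → … → strain_16; the MRCA is the root of the tree.
Branch lengths along that path: 1.968 + 1.667 + 0.330 + 1.669 + 1.754 = 7.388.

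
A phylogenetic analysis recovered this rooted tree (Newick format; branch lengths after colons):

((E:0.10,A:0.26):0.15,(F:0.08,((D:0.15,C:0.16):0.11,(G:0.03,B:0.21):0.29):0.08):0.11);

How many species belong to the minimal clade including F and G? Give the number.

The MRCA of F and G is the node subtending (F,((D,C),(G,B))).
That clade contains 5 terminal taxa: B, C, D, F, G.

5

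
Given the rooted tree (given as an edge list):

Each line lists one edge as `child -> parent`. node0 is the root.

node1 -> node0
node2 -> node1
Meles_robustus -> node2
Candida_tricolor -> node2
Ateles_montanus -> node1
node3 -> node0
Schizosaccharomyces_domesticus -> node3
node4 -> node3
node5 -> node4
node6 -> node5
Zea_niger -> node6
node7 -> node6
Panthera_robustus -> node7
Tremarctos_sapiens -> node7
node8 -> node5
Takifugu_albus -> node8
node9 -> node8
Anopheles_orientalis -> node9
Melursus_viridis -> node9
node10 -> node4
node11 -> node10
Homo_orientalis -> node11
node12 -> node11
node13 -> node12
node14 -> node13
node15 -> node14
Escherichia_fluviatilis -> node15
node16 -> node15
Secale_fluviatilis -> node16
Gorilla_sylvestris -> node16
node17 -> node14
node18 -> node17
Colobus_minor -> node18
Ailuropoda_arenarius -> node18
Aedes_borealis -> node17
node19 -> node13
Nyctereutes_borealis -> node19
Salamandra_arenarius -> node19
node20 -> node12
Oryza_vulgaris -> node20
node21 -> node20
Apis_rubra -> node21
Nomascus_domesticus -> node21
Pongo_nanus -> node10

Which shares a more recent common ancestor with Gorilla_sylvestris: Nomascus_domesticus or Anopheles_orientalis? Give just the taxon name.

Nomascus_domesticus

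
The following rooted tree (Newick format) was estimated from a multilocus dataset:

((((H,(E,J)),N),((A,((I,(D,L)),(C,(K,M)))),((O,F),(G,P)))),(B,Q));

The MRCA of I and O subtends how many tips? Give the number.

The MRCA of I and O is the node subtending ((A,((I,(D,L)),(C,(K,M)))),((O,F),(G,P))).
That clade contains 11 terminal taxa: A, C, D, F, G, I, K, L, M, O, P.

11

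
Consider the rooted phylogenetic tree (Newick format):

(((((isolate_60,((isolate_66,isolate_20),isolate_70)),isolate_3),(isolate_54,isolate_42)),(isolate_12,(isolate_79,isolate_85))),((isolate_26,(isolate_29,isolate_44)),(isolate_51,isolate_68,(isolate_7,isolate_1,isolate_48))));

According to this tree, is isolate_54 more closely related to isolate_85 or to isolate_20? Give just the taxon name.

isolate_20

The MRCA of isolate_54 and isolate_20 subtends (((isolate_60,((isolate_66,isolate_20),isolate_70)),isolate_3),(isolate_54,isolate_42)) (7 taxa).
The MRCA of isolate_54 and isolate_85 subtends ((((isolate_60,((isolate_66,isolate_20),isolate_70)),isolate_3),(isolate_54,isolate_42)),(isolate_12,(isolate_79,isolate_85))) (10 taxa).
The first is nested inside the second, so isolate_54 shares a more recent common ancestor with isolate_20.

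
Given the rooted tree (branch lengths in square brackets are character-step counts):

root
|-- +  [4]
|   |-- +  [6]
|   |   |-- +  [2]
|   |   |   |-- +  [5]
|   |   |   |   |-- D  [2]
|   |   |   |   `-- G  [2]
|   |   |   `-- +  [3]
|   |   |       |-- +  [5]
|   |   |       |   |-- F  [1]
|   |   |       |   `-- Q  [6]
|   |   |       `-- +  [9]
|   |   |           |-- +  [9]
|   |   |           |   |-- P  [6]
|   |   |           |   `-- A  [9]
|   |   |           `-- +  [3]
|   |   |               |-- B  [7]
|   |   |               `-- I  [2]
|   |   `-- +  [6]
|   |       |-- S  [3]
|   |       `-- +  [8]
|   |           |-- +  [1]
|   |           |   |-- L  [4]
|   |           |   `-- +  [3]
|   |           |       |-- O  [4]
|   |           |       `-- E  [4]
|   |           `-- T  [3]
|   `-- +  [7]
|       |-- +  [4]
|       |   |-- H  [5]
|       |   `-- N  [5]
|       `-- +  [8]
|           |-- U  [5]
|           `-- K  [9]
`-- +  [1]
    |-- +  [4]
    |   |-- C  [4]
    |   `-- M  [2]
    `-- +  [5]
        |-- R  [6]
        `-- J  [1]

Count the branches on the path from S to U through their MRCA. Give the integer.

6

The MRCA of S and U is the node subtending ((((D,G),((F,Q),((P,A),(B,I)))),(S,((L,(O,E)),T))),((H,N),(U,K))).
From S up to that node: 3 branches. From U up to the same node: 3 branches. Total: 3 + 3 = 6.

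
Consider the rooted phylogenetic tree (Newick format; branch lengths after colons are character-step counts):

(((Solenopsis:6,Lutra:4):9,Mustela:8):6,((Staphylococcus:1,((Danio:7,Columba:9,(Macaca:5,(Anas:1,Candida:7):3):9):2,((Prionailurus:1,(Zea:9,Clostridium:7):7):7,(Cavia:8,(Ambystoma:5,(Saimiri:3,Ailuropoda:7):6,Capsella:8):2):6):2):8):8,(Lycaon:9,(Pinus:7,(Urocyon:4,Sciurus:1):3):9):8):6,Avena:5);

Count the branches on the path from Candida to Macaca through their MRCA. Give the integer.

The MRCA of Candida and Macaca is the node subtending (Macaca,(Anas,Candida)).
From Candida up to that node: 2 branches. From Macaca up to the same node: 1 branch. Total: 2 + 1 = 3.

3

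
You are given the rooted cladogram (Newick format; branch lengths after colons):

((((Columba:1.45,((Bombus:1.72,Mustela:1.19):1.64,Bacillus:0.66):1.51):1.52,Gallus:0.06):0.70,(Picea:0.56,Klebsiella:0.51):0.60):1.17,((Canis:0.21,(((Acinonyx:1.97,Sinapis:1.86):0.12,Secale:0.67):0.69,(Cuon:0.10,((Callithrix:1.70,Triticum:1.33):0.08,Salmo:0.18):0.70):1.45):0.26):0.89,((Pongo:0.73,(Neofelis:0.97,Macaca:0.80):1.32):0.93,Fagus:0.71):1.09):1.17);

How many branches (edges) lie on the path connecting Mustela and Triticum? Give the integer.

13

The MRCA of Mustela and Triticum is the root of the tree.
From Mustela up to that node: 6 branches. From Triticum up to the same node: 7 branches. Total: 6 + 7 = 13.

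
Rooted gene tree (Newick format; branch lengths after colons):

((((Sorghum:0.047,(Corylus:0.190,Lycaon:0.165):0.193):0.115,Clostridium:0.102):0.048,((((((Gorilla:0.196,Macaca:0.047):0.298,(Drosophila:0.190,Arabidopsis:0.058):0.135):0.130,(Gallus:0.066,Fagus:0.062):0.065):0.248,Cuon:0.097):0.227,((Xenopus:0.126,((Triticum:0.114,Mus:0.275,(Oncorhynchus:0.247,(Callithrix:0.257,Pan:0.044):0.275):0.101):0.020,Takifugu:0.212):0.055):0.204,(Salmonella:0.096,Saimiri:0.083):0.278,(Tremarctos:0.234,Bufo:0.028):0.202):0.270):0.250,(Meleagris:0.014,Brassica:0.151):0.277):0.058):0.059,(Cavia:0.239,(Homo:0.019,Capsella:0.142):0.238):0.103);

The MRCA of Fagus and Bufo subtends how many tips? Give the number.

18

The MRCA of Fagus and Bufo is the node subtending (((((Gorilla,Macaca),(Drosophila,Arabidopsis)),(Gallus,Fagus)),Cuon),((Xenopus,((Triticum,Mus,(Oncorhynchus,(Callithrix,Pan))),Takifugu)),(Salmonella,Saimiri),(Tremarctos,Bufo))).
That clade contains 18 terminal taxa: Arabidopsis, Bufo, Callithrix, Cuon, Drosophila, Fagus, Gallus, Gorilla, Macaca, Mus, Oncorhynchus, Pan, Saimiri, Salmonella, Takifugu, Tremarctos, Triticum, Xenopus.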